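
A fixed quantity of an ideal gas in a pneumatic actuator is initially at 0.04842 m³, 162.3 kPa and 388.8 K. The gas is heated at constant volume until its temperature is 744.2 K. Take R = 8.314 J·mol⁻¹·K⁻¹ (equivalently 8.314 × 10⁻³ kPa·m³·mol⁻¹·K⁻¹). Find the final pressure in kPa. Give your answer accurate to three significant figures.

P₂ ≈ 311 kPa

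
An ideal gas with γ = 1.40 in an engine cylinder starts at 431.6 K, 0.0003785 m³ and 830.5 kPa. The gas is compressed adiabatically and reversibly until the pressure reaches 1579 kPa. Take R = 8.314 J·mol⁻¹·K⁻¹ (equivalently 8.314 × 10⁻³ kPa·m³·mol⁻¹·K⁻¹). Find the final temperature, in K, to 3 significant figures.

T₂ ≈ 519 K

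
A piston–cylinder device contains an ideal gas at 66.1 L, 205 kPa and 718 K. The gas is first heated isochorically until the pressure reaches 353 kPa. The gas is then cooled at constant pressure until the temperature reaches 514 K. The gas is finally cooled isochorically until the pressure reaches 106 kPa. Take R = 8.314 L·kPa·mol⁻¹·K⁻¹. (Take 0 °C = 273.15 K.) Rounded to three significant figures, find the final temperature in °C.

T₄ ≈ -119 °C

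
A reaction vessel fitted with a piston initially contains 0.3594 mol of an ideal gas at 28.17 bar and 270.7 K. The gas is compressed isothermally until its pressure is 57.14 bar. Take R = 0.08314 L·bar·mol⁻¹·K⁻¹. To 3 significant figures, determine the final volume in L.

From PV = nRT: V₁ = nRT₁/P₁ = 0.2871 L.
T constant ⇒ Boyle's law P V = const: T₂ = T₁; V₂ = V₁·(P₁/P₂) = 0.1416 L.

V₂ ≈ 0.142 L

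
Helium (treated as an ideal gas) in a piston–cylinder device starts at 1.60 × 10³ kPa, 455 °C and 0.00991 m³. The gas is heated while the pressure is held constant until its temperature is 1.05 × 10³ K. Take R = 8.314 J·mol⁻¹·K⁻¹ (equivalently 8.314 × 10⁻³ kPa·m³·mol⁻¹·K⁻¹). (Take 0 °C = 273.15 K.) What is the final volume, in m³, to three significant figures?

Convert: T₁ = 728.1 K.
Isobaric, so V/T is constant: P₂ = P₁; V₂ = V₁·(T₂/T₁) = 0.01429 m³.

V₂ ≈ 0.0143 m³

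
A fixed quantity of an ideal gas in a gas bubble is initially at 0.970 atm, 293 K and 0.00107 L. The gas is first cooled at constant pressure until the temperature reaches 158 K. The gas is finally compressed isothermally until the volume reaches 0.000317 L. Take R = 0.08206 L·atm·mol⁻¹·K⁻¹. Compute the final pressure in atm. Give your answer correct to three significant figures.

Isobaric, so V/T is constant: P₂ = P₁; V₂ = V₁·(T₂/T₁) = 0.0005770 L.
T constant ⇒ Boyle's law P V = const: T₃ = T₂; P₃ = P₂·(V₂/V₃) = 1.766 atm.

P₃ ≈ 1.77 atm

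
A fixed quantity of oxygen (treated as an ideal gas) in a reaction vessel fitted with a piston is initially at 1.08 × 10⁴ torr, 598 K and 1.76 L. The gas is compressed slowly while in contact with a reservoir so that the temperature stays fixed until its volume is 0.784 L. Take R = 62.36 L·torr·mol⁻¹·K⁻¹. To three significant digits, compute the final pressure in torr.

T constant ⇒ Boyle's law P V = const: T₂ = T₁; P₂ = P₁·(V₁/V₂) = 2.424e+04 torr.

P₂ ≈ 2.42e+04 torr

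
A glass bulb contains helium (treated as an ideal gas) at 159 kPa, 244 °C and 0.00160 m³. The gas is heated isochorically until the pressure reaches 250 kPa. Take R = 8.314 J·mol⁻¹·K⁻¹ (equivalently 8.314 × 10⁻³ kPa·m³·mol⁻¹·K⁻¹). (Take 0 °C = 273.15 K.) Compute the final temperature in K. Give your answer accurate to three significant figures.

T₂ ≈ 813 K

Convert: T₁ = 517.1 K.
V constant ⇒ P ∝ T: V₂ = V₁; T₂ = T₁·(P₂/P₁) = 813.1 K.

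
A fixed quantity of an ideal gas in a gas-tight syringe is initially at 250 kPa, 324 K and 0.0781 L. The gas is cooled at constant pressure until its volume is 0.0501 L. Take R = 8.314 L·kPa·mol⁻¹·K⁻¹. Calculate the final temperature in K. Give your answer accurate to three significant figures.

T₂ ≈ 208 K

P constant ⇒ V ∝ T: P₂ = P₁; T₂ = T₁·(V₂/V₁) = 207.8 K.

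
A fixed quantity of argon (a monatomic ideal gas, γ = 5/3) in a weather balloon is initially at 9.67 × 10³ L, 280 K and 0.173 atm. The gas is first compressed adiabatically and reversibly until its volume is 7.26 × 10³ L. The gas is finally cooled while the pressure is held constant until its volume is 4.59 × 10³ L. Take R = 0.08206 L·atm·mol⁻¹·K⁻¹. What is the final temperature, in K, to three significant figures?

Reversible adiabatic, γ = 5/3: T₂ = T₁·(V₁/V₂)^(γ−1) = 339.0 K; P₂ = P₁·(V₁/V₂)^γ = 0.2790 atm.
P constant ⇒ V ∝ T: P₃ = P₂; T₃ = T₂·(V₃/V₂) = 214.3 K.

T₃ ≈ 214 K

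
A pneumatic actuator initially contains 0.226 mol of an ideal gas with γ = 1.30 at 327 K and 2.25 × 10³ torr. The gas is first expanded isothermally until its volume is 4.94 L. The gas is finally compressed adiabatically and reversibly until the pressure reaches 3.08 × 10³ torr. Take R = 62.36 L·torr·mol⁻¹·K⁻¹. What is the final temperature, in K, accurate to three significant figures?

From PV = nRT: V₁ = nRT₁/P₁ = 2.048 L.
T constant ⇒ Boyle's law P V = const: T₂ = T₁; P₂ = P₁·(V₁/V₂) = 932.9 torr.
Reversible adiabatic, γ = 1.30: T₃ = T₂·(P₃/P₂)^((γ−1)/γ) = 430.8 K; V₃ = V₂·(P₂/P₃)^(1/γ) = 1.971 L.

T₃ ≈ 431 K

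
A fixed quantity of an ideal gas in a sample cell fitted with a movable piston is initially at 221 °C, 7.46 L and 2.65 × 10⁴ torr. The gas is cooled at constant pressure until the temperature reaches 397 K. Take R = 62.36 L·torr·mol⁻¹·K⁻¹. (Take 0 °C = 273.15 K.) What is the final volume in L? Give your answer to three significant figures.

Convert: T₁ = 494.1 K.
Isobaric, so V/T is constant: P₂ = P₁; V₂ = V₁·(T₂/T₁) = 5.993 L.

V₂ ≈ 5.99 L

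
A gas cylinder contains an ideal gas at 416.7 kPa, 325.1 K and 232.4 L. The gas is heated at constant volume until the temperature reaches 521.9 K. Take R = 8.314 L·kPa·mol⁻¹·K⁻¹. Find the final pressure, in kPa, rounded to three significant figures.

P₂ ≈ 669 kPa

V constant ⇒ P ∝ T: V₂ = V₁; P₂ = P₁·(T₂/T₁) = 669.0 kPa.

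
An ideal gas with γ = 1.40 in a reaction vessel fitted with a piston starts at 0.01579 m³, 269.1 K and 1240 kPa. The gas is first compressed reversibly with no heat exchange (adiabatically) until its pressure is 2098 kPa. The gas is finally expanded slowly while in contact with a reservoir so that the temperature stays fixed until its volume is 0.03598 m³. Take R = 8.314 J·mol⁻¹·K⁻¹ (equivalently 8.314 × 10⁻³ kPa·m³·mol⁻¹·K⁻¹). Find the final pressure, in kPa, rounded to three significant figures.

Reversible adiabatic, γ = 1.40: T₂ = T₁·(P₂/P₁)^((γ−1)/γ) = 312.7 K; V₂ = V₁·(P₁/P₂)^(1/γ) = 0.01085 m³.
T constant ⇒ Boyle's law P V = const: T₃ = T₂; P₃ = P₂·(V₂/V₃) = 632.4 kPa.

P₃ ≈ 632 kPa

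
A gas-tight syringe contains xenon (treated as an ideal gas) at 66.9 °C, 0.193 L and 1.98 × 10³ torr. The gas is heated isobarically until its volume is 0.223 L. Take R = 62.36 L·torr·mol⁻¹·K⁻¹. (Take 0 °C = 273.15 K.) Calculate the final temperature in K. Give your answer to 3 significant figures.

T₂ ≈ 393 K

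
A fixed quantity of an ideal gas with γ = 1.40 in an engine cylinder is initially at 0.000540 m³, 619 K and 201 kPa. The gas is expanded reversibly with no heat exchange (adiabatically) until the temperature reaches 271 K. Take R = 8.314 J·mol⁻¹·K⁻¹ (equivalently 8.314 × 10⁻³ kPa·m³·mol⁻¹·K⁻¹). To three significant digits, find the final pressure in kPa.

P₂ ≈ 11.2 kPa

Reversible adiabatic, γ = 1.40: P₂ = P₁·(T₂/T₁)^(γ/(γ−1)) = 11.16 kPa; V₂ = V₁·(T₁/T₂)^(1/(γ−1)) = 0.004258 m³.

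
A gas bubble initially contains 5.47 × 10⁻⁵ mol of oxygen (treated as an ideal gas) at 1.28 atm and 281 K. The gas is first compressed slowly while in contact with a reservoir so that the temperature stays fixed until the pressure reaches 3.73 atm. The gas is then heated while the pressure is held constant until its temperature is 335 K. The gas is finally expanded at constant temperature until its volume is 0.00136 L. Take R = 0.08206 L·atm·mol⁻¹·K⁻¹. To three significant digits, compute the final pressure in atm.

From PV = nRT: V₁ = nRT₁/P₁ = 0.0009854 L.
T constant ⇒ Boyle's law P V = const: T₂ = T₁; V₂ = V₁·(P₁/P₂) = 0.0003382 L.
Isobaric, so V/T is constant: P₃ = P₂; V₃ = V₂·(T₃/T₂) = 0.0004031 L.
Isothermal, so P V is constant: T₄ = T₃; P₄ = P₃·(V₃/V₄) = 1.106 atm.

P₄ ≈ 1.11 atm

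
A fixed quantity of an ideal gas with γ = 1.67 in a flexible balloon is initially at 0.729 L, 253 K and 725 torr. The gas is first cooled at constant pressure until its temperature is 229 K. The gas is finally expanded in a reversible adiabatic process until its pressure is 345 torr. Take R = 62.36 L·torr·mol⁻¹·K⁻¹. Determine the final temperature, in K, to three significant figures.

P constant ⇒ V ∝ T: P₂ = P₁; V₂ = V₁·(T₂/T₁) = 0.6598 L.
Reversible adiabatic, γ = 1.67: T₃ = T₂·(P₃/P₂)^((γ−1)/γ) = 170.0 K; V₃ = V₂·(P₂/P₃)^(1/γ) = 1.029 L.

T₃ ≈ 170 K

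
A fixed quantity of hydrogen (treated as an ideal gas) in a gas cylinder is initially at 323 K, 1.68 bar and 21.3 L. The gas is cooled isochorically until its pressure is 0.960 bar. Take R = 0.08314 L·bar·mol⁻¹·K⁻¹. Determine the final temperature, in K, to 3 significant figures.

T₂ ≈ 185 K

Isochoric, so P/T is constant: V₂ = V₁; T₂ = T₁·(P₂/P₁) = 184.6 K.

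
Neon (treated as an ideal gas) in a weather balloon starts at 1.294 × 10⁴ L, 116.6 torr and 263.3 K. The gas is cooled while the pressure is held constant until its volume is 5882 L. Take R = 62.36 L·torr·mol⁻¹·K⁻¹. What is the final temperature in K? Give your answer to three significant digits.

P constant ⇒ V ∝ T: P₂ = P₁; T₂ = T₁·(V₂/V₁) = 119.7 K.

T₂ ≈ 120 K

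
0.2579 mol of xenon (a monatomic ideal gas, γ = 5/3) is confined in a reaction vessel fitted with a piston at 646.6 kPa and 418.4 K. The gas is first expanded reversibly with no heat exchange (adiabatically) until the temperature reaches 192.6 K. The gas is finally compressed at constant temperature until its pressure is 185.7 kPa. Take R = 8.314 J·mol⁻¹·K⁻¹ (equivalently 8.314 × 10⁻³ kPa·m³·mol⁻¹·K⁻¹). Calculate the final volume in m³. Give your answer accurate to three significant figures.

V₃ ≈ 0.00222 m³

From PV = nRT: V₁ = nRT₁/P₁ = 0.001387 m³.
Adiabatic (γ = 5/3), T V^(γ−1) and P V^γ constant: P₂ = P₁·(T₂/T₁)^(γ/(γ−1)) = 92.96 kPa; V₂ = V₁·(T₁/T₂)^(1/(γ−1)) = 0.004442 m³.
T constant ⇒ Boyle's law P V = const: T₃ = T₂; V₃ = V₂·(P₂/P₃) = 0.002224 m³.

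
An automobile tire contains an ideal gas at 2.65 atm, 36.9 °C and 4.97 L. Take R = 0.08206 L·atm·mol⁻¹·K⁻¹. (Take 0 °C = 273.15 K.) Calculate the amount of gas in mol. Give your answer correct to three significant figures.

Convert: T = 310.05 K.
PV = nRT ⇒ n = PV/(RT) = (2.65 × 4.97) / (0.08206 × 310.05)

n ≈ 0.518 mol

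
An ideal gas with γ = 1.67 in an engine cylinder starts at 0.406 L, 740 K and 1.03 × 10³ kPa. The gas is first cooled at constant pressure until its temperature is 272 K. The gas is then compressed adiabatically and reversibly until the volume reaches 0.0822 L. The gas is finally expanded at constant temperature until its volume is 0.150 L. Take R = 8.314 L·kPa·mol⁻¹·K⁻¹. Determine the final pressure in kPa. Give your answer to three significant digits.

Isobaric, so V/T is constant: P₂ = P₁; V₂ = V₁·(T₂/T₁) = 0.1492 L.
Adiabatic (γ = 1.67), T V^(γ−1) and P V^γ constant: T₃ = T₂·(V₂/V₃)^(γ−1) = 405.6 K; P₃ = P₂·(V₂/V₃)^γ = 2788 kPa.
Isothermal, so P V is constant: T₄ = T₃; P₄ = P₃·(V₃/V₄) = 1528 kPa.

P₄ ≈ 1.53e+03 kPa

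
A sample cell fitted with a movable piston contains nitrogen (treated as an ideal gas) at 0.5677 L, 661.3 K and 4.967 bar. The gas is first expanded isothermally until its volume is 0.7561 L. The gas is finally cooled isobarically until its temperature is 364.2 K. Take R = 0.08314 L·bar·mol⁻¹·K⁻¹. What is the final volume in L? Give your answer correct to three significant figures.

Isothermal, so P V is constant: T₂ = T₁; P₂ = P₁·(V₁/V₂) = 3.729 bar.
P constant ⇒ V ∝ T: P₃ = P₂; V₃ = V₂·(T₃/T₂) = 0.4164 L.

V₃ ≈ 0.416 L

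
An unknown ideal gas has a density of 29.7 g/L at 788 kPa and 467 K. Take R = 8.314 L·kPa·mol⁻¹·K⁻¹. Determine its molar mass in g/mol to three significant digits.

ρ = PM/(RT) ⇒ M = ρRT/P = (29.7 × 8.314 × 467.0) / 788

M ≈ 146 g/mol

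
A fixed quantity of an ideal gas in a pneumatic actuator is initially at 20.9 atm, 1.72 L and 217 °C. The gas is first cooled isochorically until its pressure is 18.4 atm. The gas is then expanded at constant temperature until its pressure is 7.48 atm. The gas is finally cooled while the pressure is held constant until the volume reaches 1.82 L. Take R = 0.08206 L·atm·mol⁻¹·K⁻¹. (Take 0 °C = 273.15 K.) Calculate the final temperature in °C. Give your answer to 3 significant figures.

T₄ ≈ -87.5 °C

Convert: T₁ = 490.1 K.
Isochoric, so P/T is constant: V₂ = V₁; T₂ = T₁·(P₂/P₁) = 431.5 K.
Isothermal, so P V is constant: T₃ = T₂; V₃ = V₂·(P₂/P₃) = 4.231 L.
Isobaric, so V/T is constant: P₄ = P₃; T₄ = T₃·(V₄/V₃) = 185.6 K.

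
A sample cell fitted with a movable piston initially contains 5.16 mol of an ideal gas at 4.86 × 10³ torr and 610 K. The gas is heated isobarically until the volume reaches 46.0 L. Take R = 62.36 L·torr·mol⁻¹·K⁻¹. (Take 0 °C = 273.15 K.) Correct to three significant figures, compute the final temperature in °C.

T₂ ≈ 422 °C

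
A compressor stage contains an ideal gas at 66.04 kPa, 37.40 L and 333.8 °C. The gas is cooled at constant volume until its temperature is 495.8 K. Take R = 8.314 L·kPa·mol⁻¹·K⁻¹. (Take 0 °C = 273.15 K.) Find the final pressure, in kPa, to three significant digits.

Convert: T₁ = 607.0 K.
Isochoric, so P/T is constant: V₂ = V₁; P₂ = P₁·(T₂/T₁) = 53.95 kPa.

P₂ ≈ 53.9 kPa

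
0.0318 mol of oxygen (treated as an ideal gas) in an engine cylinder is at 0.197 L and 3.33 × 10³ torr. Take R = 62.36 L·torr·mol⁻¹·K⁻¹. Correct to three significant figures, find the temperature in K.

T ≈ 331 K

PV = nRT ⇒ T = PV/(nR) = (3.33e+03 × 0.197) / (0.0318 × 62.36)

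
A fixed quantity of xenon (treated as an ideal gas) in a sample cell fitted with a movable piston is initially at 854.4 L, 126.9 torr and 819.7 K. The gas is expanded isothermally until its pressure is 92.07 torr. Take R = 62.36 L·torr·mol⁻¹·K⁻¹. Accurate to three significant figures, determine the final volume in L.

T constant ⇒ Boyle's law P V = const: T₂ = T₁; V₂ = V₁·(P₁/P₂) = 1178 L.

V₂ ≈ 1.18e+03 L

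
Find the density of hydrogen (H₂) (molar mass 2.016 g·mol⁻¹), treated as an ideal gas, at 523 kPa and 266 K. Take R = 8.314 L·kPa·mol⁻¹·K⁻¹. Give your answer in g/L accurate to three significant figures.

ρ ≈ 0.477 g/L

ρ = PM/(RT) = (523 × 2.016) / (8.314 × 266.0)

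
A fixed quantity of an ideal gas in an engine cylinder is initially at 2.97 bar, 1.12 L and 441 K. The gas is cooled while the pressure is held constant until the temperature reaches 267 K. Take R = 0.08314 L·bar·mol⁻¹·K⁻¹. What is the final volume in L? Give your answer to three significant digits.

V₂ ≈ 0.678 L

P constant ⇒ V ∝ T: P₂ = P₁; V₂ = V₁·(T₂/T₁) = 0.6781 L.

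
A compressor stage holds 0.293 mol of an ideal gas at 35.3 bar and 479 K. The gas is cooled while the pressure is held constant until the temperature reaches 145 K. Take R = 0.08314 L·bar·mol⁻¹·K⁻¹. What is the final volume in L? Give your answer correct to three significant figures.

V₂ ≈ 0.100 L

From PV = nRT: V₁ = nRT₁/P₁ = 0.3306 L.
Isobaric, so V/T is constant: P₂ = P₁; V₂ = V₁·(T₂/T₁) = 0.1001 L.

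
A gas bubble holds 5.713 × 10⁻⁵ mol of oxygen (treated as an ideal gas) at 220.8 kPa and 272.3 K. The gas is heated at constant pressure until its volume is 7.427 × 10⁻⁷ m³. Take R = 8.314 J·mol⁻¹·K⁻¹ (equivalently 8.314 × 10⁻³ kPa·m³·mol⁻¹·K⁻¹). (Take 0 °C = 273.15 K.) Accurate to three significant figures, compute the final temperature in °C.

T₂ ≈ 72.1 °C

From PV = nRT: V₁ = nRT₁/P₁ = 5.858e-07 m³.
Isobaric, so V/T is constant: P₂ = P₁; T₂ = T₁·(V₂/V₁) = 345.3 K.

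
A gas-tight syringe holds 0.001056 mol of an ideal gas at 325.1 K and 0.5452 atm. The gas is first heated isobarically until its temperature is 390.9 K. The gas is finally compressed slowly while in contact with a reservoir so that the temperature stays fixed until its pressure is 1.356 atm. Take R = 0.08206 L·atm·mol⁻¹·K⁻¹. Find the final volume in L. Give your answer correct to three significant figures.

From PV = nRT: V₁ = nRT₁/P₁ = 0.05167 L.
P constant ⇒ V ∝ T: P₂ = P₁; V₂ = V₁·(T₂/T₁) = 0.06213 L.
T constant ⇒ Boyle's law P V = const: T₃ = T₂; V₃ = V₂·(P₂/P₃) = 0.02498 L.

V₃ ≈ 0.0250 L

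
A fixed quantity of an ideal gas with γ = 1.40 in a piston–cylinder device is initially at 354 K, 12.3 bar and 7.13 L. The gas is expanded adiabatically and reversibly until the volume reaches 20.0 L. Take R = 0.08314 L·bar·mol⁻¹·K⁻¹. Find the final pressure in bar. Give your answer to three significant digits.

P₂ ≈ 2.90 bar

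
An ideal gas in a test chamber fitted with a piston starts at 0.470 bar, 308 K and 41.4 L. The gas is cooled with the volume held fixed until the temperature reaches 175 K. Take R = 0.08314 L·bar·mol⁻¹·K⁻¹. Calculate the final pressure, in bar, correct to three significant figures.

P₂ ≈ 0.267 bar

Isochoric, so P/T is constant: V₂ = V₁; P₂ = P₁·(T₂/T₁) = 0.2670 bar.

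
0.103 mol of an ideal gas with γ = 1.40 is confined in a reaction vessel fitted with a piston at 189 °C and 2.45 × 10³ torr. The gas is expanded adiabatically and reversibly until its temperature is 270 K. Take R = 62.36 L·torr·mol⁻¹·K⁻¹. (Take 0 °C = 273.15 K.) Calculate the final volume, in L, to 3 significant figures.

V₂ ≈ 4.64 L

Convert: T₁ = 462.1 K.
From PV = nRT: V₁ = nRT₁/P₁ = 1.212 L.
Adiabatic (γ = 1.40), T V^(γ−1) and P V^γ constant: P₂ = P₁·(T₂/T₁)^(γ/(γ−1)) = 373.4 torr; V₂ = V₁·(T₁/T₂)^(1/(γ−1)) = 4.644 L.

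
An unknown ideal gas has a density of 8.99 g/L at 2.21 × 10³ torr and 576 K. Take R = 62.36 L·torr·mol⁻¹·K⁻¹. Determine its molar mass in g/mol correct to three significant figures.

ρ = PM/(RT) ⇒ M = ρRT/P = (8.99 × 62.36 × 576.0) / 2.21e+03

M ≈ 146 g/mol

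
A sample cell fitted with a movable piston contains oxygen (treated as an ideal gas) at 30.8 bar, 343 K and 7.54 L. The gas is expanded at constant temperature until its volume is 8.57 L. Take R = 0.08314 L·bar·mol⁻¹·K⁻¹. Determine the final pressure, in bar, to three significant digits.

Isothermal, so P V is constant: T₂ = T₁; P₂ = P₁·(V₁/V₂) = 27.10 bar.

P₂ ≈ 27.1 bar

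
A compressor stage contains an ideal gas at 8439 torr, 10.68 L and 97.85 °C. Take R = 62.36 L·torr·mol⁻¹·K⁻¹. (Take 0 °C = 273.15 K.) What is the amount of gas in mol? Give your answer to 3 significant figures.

n ≈ 3.90 mol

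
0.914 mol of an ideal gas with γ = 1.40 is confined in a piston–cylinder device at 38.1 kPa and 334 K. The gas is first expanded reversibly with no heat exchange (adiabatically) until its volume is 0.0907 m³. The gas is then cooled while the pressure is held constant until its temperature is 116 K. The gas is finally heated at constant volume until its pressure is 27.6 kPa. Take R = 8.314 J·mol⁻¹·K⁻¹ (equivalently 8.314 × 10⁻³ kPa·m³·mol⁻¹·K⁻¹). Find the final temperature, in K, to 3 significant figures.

From PV = nRT: V₁ = nRT₁/P₁ = 0.06662 m³.
Reversible adiabatic, γ = 1.40: T₂ = T₁·(V₁/V₂)^(γ−1) = 295.2 K; P₂ = P₁·(V₁/V₂)^γ = 24.73 kPa.
Isobaric, so V/T is constant: P₃ = P₂; V₃ = V₂·(T₃/T₂) = 0.03564 m³.
Isochoric, so P/T is constant: V₄ = V₃; T₄ = T₃·(P₄/P₃) = 129.4 K.

T₄ ≈ 129 K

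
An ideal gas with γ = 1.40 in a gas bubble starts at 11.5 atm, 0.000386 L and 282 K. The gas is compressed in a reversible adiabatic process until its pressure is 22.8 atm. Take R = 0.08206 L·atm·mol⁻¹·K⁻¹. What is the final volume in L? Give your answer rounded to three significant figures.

Adiabatic (γ = 1.40), T V^(γ−1) and P V^γ constant: T₂ = T₁·(P₂/P₁)^((γ−1)/γ) = 342.9 K; V₂ = V₁·(P₁/P₂)^(1/γ) = 0.0002367 L.

V₂ ≈ 0.000237 L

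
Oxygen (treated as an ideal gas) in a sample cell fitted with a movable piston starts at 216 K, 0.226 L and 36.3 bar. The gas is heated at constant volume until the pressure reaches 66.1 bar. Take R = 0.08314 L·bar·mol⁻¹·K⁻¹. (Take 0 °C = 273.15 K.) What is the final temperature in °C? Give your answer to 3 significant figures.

V constant ⇒ P ∝ T: V₂ = V₁; T₂ = T₁·(P₂/P₁) = 393.3 K.

T₂ ≈ 120 °C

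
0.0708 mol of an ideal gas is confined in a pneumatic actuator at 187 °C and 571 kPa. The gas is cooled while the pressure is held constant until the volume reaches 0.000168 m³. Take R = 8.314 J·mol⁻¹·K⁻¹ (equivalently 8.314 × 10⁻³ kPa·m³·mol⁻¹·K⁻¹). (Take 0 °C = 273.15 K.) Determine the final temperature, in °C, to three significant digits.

T₂ ≈ -110 °C

Convert: T₁ = 460.1 K.
From PV = nRT: V₁ = nRT₁/P₁ = 0.0004744 m³.
Isobaric, so V/T is constant: P₂ = P₁; T₂ = T₁·(V₂/V₁) = 163.0 K.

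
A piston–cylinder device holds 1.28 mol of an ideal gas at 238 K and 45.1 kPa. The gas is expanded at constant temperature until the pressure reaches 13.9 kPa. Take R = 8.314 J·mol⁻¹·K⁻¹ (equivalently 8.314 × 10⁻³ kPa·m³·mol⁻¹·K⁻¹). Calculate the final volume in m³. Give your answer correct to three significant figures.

From PV = nRT: V₁ = nRT₁/P₁ = 0.05616 m³.
T constant ⇒ Boyle's law P V = const: T₂ = T₁; V₂ = V₁·(P₁/P₂) = 0.1822 m³.

V₂ ≈ 0.182 m³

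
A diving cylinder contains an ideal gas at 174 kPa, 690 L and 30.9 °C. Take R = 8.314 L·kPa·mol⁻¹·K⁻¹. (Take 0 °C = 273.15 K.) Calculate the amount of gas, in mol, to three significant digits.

Convert: T = 304.05 K.
PV = nRT ⇒ n = PV/(RT) = (174 × 690) / (8.314 × 304.05)

n ≈ 47.5 mol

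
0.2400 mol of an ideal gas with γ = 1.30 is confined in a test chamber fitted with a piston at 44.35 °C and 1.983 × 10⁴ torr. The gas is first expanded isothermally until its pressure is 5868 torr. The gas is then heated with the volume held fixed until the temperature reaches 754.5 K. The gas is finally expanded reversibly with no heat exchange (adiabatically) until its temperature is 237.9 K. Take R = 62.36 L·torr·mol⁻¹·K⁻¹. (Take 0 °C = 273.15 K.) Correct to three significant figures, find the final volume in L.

V₄ ≈ 38.0 L

Convert: T₁ = 317.5 K.
From PV = nRT: V₁ = nRT₁/P₁ = 0.2396 L.
T constant ⇒ Boyle's law P V = const: T₂ = T₁; V₂ = V₁·(P₁/P₂) = 0.8098 L.
V constant ⇒ P ∝ T: V₃ = V₂; P₃ = P₂·(T₃/T₂) = 1.394e+04 torr.
Reversible adiabatic, γ = 1.30: P₄ = P₃·(T₄/T₃)^(γ/(γ−1)) = 93.81 torr; V₄ = V₃·(T₃/T₄)^(1/(γ−1)) = 37.95 L.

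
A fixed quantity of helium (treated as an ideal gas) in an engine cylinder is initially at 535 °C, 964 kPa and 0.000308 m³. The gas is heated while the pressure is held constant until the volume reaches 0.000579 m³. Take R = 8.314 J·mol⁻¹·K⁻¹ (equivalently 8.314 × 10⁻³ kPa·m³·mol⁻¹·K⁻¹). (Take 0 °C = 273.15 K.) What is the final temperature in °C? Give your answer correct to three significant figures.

Convert: T₁ = 808.1 K.
Isobaric, so V/T is constant: P₂ = P₁; T₂ = T₁·(V₂/V₁) = 1519 K.

T₂ ≈ 1.25e+03 °C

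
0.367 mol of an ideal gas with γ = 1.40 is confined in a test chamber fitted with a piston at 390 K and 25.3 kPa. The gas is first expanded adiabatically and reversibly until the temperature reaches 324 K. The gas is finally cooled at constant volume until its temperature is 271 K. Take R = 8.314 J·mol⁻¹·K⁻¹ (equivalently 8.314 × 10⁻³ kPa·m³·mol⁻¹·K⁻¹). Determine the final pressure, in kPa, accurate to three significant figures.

From PV = nRT: V₁ = nRT₁/P₁ = 0.04703 m³.
Adiabatic (γ = 1.40), T V^(γ−1) and P V^γ constant: P₂ = P₁·(T₂/T₁)^(γ/(γ−1)) = 13.22 kPa; V₂ = V₁·(T₁/T₂)^(1/(γ−1)) = 0.07477 m³.
V constant ⇒ P ∝ T: V₃ = V₂; P₃ = P₂·(T₃/T₂) = 11.06 kPa.

P₃ ≈ 11.1 kPa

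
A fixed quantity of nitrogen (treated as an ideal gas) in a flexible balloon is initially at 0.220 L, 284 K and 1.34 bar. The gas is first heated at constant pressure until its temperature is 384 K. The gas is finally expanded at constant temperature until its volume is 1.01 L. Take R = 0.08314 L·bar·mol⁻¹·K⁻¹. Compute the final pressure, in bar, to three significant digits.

Isobaric, so V/T is constant: P₂ = P₁; V₂ = V₁·(T₂/T₁) = 0.2975 L.
T constant ⇒ Boyle's law P V = const: T₃ = T₂; P₃ = P₂·(V₂/V₃) = 0.3947 bar.

P₃ ≈ 0.395 bar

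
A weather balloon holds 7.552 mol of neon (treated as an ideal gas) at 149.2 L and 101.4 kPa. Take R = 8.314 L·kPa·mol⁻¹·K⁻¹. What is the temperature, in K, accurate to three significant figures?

PV = nRT ⇒ T = PV/(nR) = (101.4 × 149.2) / (7.552 × 8.314)

T ≈ 241 K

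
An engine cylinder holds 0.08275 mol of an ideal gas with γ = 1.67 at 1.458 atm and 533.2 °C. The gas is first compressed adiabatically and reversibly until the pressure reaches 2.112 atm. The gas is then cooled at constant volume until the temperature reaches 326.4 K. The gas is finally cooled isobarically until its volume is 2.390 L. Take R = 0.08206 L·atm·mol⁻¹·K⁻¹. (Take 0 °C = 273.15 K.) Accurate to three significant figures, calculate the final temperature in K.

T₄ ≈ 259 K

Convert: T₁ = 806.4 K.
From PV = nRT: V₁ = nRT₁/P₁ = 3.755 L.
Reversible adiabatic, γ = 1.67: T₂ = T₁·(P₂/P₁)^((γ−1)/γ) = 935.6 K; V₂ = V₁·(P₁/P₂)^(1/γ) = 3.008 L.
V constant ⇒ P ∝ T: V₃ = V₂; P₃ = P₂·(T₃/T₂) = 0.7368 atm.
Isobaric, so V/T is constant: P₄ = P₃; T₄ = T₃·(V₄/V₃) = 259.3 K.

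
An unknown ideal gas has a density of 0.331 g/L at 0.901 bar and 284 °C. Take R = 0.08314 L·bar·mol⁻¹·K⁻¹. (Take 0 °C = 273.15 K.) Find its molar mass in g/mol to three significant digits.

M ≈ 17.0 g/mol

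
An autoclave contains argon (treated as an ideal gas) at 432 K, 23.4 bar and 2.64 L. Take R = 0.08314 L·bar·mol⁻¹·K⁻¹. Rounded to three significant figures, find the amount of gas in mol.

n ≈ 1.72 mol

PV = nRT ⇒ n = PV/(RT) = (23.4 × 2.64) / (0.08314 × 432)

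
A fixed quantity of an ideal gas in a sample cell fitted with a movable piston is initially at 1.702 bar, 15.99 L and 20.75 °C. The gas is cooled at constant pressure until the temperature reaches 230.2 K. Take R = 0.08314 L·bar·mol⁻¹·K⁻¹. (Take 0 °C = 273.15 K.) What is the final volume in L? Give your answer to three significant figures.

Convert: T₁ = 293.9 K.
P constant ⇒ V ∝ T: P₂ = P₁; V₂ = V₁·(T₂/T₁) = 12.52 L.

V₂ ≈ 12.5 L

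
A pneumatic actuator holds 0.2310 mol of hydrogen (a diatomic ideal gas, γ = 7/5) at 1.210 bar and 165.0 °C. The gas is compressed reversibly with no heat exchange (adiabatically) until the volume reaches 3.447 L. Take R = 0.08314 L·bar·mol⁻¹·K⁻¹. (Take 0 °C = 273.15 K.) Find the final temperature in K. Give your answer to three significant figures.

T₂ ≈ 580 K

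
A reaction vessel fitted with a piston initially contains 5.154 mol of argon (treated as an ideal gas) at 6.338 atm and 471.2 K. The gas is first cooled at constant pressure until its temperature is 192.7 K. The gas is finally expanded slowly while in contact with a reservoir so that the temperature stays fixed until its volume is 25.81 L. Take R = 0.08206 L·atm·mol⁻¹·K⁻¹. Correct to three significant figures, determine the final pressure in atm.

From PV = nRT: V₁ = nRT₁/P₁ = 31.44 L.
P constant ⇒ V ∝ T: P₂ = P₁; V₂ = V₁·(T₂/T₁) = 12.86 L.
T constant ⇒ Boyle's law P V = const: T₃ = T₂; P₃ = P₂·(V₂/V₃) = 3.158 atm.

P₃ ≈ 3.16 atm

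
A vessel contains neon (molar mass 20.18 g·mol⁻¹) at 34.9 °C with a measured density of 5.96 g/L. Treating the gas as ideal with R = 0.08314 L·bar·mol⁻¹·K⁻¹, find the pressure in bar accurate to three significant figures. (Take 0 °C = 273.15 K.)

P ≈ 7.56 bar

ρ = PM/(RT) ⇒ P = ρRT/M = (5.96 × 0.08314 × 308.0) / 20.18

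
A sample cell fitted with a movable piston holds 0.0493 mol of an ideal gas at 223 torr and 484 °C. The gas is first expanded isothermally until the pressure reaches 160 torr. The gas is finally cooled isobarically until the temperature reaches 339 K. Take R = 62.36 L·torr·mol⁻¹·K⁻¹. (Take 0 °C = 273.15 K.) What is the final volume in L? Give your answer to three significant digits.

V₃ ≈ 6.51 L

Convert: T₁ = 757.1 K.
From PV = nRT: V₁ = nRT₁/P₁ = 10.44 L.
Isothermal, so P V is constant: T₂ = T₁; V₂ = V₁·(P₁/P₂) = 14.55 L.
P constant ⇒ V ∝ T: P₃ = P₂; V₃ = V₂·(T₃/T₂) = 6.514 L.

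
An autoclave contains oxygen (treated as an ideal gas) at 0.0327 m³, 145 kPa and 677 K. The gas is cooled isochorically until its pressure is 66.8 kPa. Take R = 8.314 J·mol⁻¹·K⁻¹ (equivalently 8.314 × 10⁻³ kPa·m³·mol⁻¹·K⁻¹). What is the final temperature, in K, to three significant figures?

Isochoric, so P/T is constant: V₂ = V₁; T₂ = T₁·(P₂/P₁) = 311.9 K.

T₂ ≈ 312 K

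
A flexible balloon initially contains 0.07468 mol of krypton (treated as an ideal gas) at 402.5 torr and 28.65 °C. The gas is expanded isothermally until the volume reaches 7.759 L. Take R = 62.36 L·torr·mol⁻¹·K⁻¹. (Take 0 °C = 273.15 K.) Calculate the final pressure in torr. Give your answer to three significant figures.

P₂ ≈ 181 torr

Convert: T₁ = 301.8 K.
From PV = nRT: V₁ = nRT₁/P₁ = 3.492 L.
T constant ⇒ Boyle's law P V = const: T₂ = T₁; P₂ = P₁·(V₁/V₂) = 181.1 torr.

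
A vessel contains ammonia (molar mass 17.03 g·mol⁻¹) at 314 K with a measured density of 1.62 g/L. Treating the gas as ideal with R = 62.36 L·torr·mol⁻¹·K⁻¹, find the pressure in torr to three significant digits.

P ≈ 1.86e+03 torr

ρ = PM/(RT) ⇒ P = ρRT/M = (1.62 × 62.36 × 314.0) / 17.03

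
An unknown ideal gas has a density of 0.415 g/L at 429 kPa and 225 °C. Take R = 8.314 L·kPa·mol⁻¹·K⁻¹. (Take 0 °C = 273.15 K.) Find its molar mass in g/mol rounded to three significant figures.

M ≈ 4.01 g/mol

ρ = PM/(RT) ⇒ M = ρRT/P = (0.415 × 8.314 × 498.1) / 429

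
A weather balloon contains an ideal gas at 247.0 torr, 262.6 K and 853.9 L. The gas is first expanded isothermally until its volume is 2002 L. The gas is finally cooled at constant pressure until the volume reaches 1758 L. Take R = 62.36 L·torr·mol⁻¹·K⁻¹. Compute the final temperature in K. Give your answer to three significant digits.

T constant ⇒ Boyle's law P V = const: T₂ = T₁; P₂ = P₁·(V₁/V₂) = 105.4 torr.
Isobaric, so V/T is constant: P₃ = P₂; T₃ = T₂·(V₃/V₂) = 230.6 K.

T₃ ≈ 231 K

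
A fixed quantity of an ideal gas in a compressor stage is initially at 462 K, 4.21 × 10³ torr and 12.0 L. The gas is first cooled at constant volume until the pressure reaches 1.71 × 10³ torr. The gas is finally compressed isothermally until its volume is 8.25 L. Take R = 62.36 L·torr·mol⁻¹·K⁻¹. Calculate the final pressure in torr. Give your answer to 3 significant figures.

P₃ ≈ 2.49e+03 torr

V constant ⇒ P ∝ T: V₂ = V₁; T₂ = T₁·(P₂/P₁) = 187.7 K.
T constant ⇒ Boyle's law P V = const: T₃ = T₂; P₃ = P₂·(V₂/V₃) = 2487 torr.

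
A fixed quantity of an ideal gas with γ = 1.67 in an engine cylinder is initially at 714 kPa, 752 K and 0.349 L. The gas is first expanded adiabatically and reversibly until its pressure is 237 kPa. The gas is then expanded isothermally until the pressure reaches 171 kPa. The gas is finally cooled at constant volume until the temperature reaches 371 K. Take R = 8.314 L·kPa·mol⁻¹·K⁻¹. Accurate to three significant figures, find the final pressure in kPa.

Adiabatic (γ = 1.67), T V^(γ−1) and P V^γ constant: T₂ = T₁·(P₂/P₁)^((γ−1)/γ) = 483.1 K; V₂ = V₁·(P₁/P₂)^(1/γ) = 0.6755 L.
T constant ⇒ Boyle's law P V = const: T₃ = T₂; V₃ = V₂·(P₂/P₃) = 0.9362 L.
Isochoric, so P/T is constant: V₄ = V₃; P₄ = P₃·(T₄/T₃) = 131.3 kPa.

P₄ ≈ 131 kPa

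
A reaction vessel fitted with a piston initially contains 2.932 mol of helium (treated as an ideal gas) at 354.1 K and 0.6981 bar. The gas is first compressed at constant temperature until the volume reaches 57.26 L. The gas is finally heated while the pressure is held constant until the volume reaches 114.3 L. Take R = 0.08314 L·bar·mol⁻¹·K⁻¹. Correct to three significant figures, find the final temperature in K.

From PV = nRT: V₁ = nRT₁/P₁ = 123.6 L.
Isothermal, so P V is constant: T₂ = T₁; P₂ = P₁·(V₁/V₂) = 1.507 bar.
Isobaric, so V/T is constant: P₃ = P₂; T₃ = T₂·(V₃/V₂) = 706.8 K.

T₃ ≈ 707 K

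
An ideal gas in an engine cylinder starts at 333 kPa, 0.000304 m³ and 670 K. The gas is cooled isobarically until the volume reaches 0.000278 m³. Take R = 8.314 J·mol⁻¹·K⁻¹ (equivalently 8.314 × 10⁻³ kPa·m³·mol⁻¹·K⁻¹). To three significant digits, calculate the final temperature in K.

Isobaric, so V/T is constant: P₂ = P₁; T₂ = T₁·(V₂/V₁) = 612.7 K.

T₂ ≈ 613 K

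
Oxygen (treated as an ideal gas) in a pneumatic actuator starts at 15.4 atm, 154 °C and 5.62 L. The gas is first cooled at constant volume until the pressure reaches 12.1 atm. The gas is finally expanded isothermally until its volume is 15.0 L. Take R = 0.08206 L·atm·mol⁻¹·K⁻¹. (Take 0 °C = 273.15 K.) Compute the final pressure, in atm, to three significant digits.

P₃ ≈ 4.53 atm

Convert: T₁ = 427.1 K.
Isochoric, so P/T is constant: V₂ = V₁; T₂ = T₁·(P₂/P₁) = 335.6 K.
Isothermal, so P V is constant: T₃ = T₂; P₃ = P₂·(V₂/V₃) = 4.533 atm.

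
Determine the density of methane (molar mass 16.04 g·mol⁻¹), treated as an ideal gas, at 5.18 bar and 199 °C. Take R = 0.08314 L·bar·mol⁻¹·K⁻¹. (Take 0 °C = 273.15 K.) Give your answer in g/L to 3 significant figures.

ρ = PM/(RT) = (5.18 × 16.04) / (0.08314 × 472.1)

ρ ≈ 2.12 g/L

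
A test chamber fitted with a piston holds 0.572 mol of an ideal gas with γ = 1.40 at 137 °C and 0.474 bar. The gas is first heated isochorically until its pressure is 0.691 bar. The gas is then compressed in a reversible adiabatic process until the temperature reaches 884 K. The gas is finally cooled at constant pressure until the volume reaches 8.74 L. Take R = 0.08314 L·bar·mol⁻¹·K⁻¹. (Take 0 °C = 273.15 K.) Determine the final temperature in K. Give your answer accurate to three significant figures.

T₄ ≈ 499 K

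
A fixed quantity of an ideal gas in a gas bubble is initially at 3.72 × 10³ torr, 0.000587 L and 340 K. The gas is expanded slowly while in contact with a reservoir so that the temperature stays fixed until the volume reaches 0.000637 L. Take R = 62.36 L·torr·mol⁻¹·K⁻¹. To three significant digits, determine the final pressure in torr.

T constant ⇒ Boyle's law P V = const: T₂ = T₁; P₂ = P₁·(V₁/V₂) = 3428 torr.

P₂ ≈ 3.43e+03 torr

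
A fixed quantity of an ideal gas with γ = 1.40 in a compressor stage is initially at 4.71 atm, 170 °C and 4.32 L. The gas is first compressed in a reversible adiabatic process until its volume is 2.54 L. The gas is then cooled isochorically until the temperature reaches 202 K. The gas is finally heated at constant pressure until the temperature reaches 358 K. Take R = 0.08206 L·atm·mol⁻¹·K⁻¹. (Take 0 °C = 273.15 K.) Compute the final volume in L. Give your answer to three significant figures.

V₄ ≈ 4.50 L

Convert: T₁ = 443.1 K.
Reversible adiabatic, γ = 1.40: T₂ = T₁·(V₁/V₂)^(γ−1) = 548.0 K; P₂ = P₁·(V₁/V₂)^γ = 9.907 atm.
V constant ⇒ P ∝ T: V₃ = V₂; P₃ = P₂·(T₃/T₂) = 3.652 atm.
P constant ⇒ V ∝ T: P₄ = P₃; V₄ = V₃·(T₄/T₃) = 4.502 L.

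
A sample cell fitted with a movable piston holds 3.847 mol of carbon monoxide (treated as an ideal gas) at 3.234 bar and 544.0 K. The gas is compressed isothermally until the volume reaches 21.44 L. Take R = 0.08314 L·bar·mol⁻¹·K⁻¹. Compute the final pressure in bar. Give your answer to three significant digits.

From PV = nRT: V₁ = nRT₁/P₁ = 53.80 L.
T constant ⇒ Boyle's law P V = const: T₂ = T₁; P₂ = P₁·(V₁/V₂) = 8.115 bar.

P₂ ≈ 8.12 bar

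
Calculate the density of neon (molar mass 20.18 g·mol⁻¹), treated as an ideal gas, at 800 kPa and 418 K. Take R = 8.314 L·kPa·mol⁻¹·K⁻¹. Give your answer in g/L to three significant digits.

ρ = PM/(RT) = (800 × 20.18) / (8.314 × 418.0)

ρ ≈ 4.65 g/L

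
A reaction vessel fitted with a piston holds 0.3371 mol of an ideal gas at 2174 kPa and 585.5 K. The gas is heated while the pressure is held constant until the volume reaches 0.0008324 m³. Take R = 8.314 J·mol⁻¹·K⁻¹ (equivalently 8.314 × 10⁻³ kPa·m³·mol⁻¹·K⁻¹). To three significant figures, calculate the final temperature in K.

T₂ ≈ 646 K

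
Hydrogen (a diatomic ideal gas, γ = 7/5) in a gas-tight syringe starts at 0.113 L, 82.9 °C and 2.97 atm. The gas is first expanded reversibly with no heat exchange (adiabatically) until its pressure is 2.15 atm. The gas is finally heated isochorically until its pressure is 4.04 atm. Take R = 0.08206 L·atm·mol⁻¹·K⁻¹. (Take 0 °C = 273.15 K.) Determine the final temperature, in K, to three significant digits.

T₃ ≈ 610 K

Convert: T₁ = 356.0 K.
Reversible adiabatic, γ = 7/5: T₂ = T₁·(P₂/P₁)^((γ−1)/γ) = 324.7 K; V₂ = V₁·(P₁/P₂)^(1/γ) = 0.1423 L.
Isochoric, so P/T is constant: V₃ = V₂; T₃ = T₂·(P₃/P₂) = 610.0 K.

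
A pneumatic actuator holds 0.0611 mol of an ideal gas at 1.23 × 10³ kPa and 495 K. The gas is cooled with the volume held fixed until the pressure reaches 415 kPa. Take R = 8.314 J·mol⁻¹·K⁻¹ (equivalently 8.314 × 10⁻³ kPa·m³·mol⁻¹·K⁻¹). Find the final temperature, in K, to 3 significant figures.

From PV = nRT: V₁ = nRT₁/P₁ = 0.0002044 m³.
V constant ⇒ P ∝ T: V₂ = V₁; T₂ = T₁·(P₂/P₁) = 167.0 K.

T₂ ≈ 167 K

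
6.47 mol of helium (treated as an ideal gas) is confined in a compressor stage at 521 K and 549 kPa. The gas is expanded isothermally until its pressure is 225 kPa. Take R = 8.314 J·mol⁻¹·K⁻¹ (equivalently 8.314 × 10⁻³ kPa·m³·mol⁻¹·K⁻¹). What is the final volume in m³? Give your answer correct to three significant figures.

From PV = nRT: V₁ = nRT₁/P₁ = 0.05105 m³.
T constant ⇒ Boyle's law P V = const: T₂ = T₁; V₂ = V₁·(P₁/P₂) = 0.1246 m³.

V₂ ≈ 0.125 m³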